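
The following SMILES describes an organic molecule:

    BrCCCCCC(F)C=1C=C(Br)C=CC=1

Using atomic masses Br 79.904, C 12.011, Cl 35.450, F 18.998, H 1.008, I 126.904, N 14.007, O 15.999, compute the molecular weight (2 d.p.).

338.06 g/mol

First, the molecular formula is C12H15Br2F (counting implicit H from valence).
  Br: 2 × 79.904 = 159.808
  C: 12 × 12.011 = 144.132
  F: 1 × 18.998 = 18.998
  H: 15 × 1.008 = 15.120
Sum: 2×79.904 + 12×12.011 + 1×18.998 + 15×1.008 = 338.058 → 338.06 g/mol.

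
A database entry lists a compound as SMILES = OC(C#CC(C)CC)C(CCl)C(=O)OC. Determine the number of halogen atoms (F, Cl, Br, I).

Halogen atoms appear at heavy-atom position 11 (1×Cl).
Other groups present: 1 alkyne, 1 ester, 1 hydroxyl.
Halogen count: 1.

1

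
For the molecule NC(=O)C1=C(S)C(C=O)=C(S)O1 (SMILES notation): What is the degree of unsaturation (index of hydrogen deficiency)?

Degree of unsaturation = (number of rings) + (number of π bonds).
Ring closures in the SMILES: 1.
π bonds: 4 double bonds (each 1 DoU) → 4 DoU from unsaturation.
Total DoU = 1 + 4 = 5.

5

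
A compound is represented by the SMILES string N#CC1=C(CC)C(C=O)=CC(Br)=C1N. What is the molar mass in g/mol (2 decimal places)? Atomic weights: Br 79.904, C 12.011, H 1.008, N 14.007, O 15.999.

253.10 g/mol

First, the molecular formula is C10H9BrN2O (counting implicit H from valence).
  Br: 1 × 79.904 = 79.904
  C: 10 × 12.011 = 120.110
  H: 9 × 1.008 = 9.072
  N: 2 × 14.007 = 28.014
  O: 1 × 15.999 = 15.999
Sum: 1×79.904 + 10×12.011 + 9×1.008 + 2×14.007 + 1×15.999 = 253.099 → 253.10 g/mol.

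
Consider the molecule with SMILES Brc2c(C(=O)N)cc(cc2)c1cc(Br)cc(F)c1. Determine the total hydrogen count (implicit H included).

8

Walk through each heavy atom and fill implicit hydrogens from standard valence (C 4, N 3, O 2, S 2, halogen 1); for lowercase aromatic atoms, an aromatic c carries 1 H when it has two neighbours and 0 H with three, and aromatic n carries 0 H:
  atom 1: Br (halogen, monovalent) → 0 H
  atom 2: aromatic c, 3 neighbours → 0 H
  atom 3: aromatic c, 3 neighbours → 0 H
  atom 4: C, bond orders sum to 4 (valence 4) → 0 H
  atom 5: O, bond orders sum to 2 (valence 2) → 0 H
  atom 6: N, bond orders sum to 1 (valence 3) → 2 H
  atom 7: aromatic c, 2 neighbours → 1 H
  atom 8: aromatic c, 3 neighbours → 0 H
  atom 9: aromatic c, 2 neighbours → 1 H
  atom 10: aromatic c, 2 neighbours → 1 H
  atom 11: aromatic c, 3 neighbours → 0 H
  atom 12: aromatic c, 2 neighbours → 1 H
  atom 13: aromatic c, 3 neighbours → 0 H
  atom 14: Br (halogen, monovalent) → 0 H
  atom 15: aromatic c, 2 neighbours → 1 H
  atom 16: aromatic c, 3 neighbours → 0 H
  atom 17: F (halogen, monovalent) → 0 H
  atom 18: aromatic c, 2 neighbours → 1 H
Total hydrogens: 8.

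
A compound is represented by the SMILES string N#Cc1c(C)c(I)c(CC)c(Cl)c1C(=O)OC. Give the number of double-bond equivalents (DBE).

Molecular formula: C12H11ClINO2.
DoU = (2C + 2 + N − H − X) / 2, where X is the halogen count and O/S are ignored.
    = (2·12 + 2 + 1 − 11 − 2) / 2 = 14 / 2 = 7.

7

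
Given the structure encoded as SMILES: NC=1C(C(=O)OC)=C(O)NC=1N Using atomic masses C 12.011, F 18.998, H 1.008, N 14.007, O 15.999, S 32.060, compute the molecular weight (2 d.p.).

First, the molecular formula is C6H9N3O3 (counting implicit H from valence).
  C: 6 × 12.011 = 72.066
  H: 9 × 1.008 = 9.072
  N: 3 × 14.007 = 42.021
  O: 3 × 15.999 = 47.997
Sum: 6×12.011 + 9×1.008 + 3×14.007 + 3×15.999 = 171.156 → 171.16 g/mol.

171.16 g/mol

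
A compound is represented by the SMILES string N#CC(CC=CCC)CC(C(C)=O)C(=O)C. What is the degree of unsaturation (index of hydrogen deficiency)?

Degree of unsaturation = (number of rings) + (number of π bonds).
Ring closures in the SMILES: 0.
π bonds: 3 double bonds (each 1 DoU), 1 triple bond (each 2 DoU) → 5 DoU from unsaturation.
Total DoU = 0 + 5 = 5.

5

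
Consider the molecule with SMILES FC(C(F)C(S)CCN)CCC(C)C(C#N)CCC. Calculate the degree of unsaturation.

2

Degree of unsaturation = (number of rings) + (number of π bonds).
Ring closures in the SMILES: 0.
π bonds: 1 triple bond (each 2 DoU) → 2 DoU from unsaturation.
Total DoU = 0 + 2 = 2.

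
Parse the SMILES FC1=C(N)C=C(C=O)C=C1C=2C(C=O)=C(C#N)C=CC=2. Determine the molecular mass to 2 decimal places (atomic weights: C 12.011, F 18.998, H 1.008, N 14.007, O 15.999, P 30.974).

First, the molecular formula is C15H9FN2O2 (counting implicit H from valence).
  C: 15 × 12.011 = 180.165
  F: 1 × 18.998 = 18.998
  H: 9 × 1.008 = 9.072
  N: 2 × 14.007 = 28.014
  O: 2 × 15.999 = 31.998
Sum: 15×12.011 + 1×18.998 + 9×1.008 + 2×14.007 + 2×15.999 = 268.247 → 268.25 g/mol.

268.25 g/mol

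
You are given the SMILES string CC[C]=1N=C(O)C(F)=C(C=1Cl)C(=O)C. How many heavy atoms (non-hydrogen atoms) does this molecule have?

Every atom symbol written in the SMILES (organic subset) is one heavy atom; implicit H are not written.
Heavy atoms by element → C:9, Cl:1, F:1, N:1, O:2.
Total: 14.

14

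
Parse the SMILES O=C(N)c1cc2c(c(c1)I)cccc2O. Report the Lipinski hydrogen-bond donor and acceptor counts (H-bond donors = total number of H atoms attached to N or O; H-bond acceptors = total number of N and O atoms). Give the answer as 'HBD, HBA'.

3, 3

Donors: find every N or O and count the H atoms it carries.
  atom 1 (O): bond orders sum to 2 → 0 H
  atom 3 (N): bond orders sum to 1 → 2 H
  atom 15 (O): bond orders sum to 1 → 1 H
Lipinski HBD = 3.
Acceptors: N atoms = 1, O atoms = 2 → HBA = 3.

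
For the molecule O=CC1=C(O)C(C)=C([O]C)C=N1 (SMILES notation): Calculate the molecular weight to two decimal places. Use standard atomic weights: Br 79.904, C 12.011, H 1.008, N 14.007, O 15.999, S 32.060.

167.16 g/mol

First, the molecular formula is C8H9NO3 (counting implicit H from valence).
  C: 8 × 12.011 = 96.088
  H: 9 × 1.008 = 9.072
  N: 1 × 14.007 = 14.007
  O: 3 × 15.999 = 47.997
Sum: 8×12.011 + 9×1.008 + 1×14.007 + 3×15.999 = 167.164 → 167.16 g/mol.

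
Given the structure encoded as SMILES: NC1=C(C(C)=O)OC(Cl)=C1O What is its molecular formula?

C6H6ClNO3

Walk through each heavy atom and fill implicit hydrogens from standard valence (C 4, N 3, O 2, S 2, halogen 1):
  atom 1: N, bond orders sum to 1 (valence 3) → 2 H
  atom 2: C, bond orders sum to 4 (valence 4) → 0 H
  atom 3: C, bond orders sum to 4 (valence 4) → 0 H
  atom 4: C, bond orders sum to 4 (valence 4) → 0 H
  atom 5: C, bond orders sum to 1 (valence 4) → 3 H
  atom 6: O, bond orders sum to 2 (valence 2) → 0 H
  atom 7: O, bond orders sum to 2 (valence 2) → 0 H
  atom 8: C, bond orders sum to 4 (valence 4) → 0 H
  atom 9: Cl (halogen, monovalent) → 0 H
  atom 10: C, bond orders sum to 4 (valence 4) → 0 H
  atom 11: O, bond orders sum to 1 (valence 2) → 1 H
Totals → C:6, H:6, Cl:1, N:1, O:3.
In Hill order: C6H6ClNO3.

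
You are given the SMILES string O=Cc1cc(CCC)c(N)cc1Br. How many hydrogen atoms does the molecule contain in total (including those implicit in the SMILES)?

12

Walk through each heavy atom and fill implicit hydrogens from standard valence (C 4, N 3, O 2, S 2, halogen 1); for lowercase aromatic atoms, an aromatic c carries 1 H when it has two neighbours and 0 H with three, and aromatic n carries 0 H:
  atom 1: O, bond orders sum to 2 (valence 2) → 0 H
  atom 2: C, bond orders sum to 3 (valence 4) → 1 H
  atom 3: aromatic c, 3 neighbours → 0 H
  atom 4: aromatic c, 2 neighbours → 1 H
  atom 5: aromatic c, 3 neighbours → 0 H
  atom 6: C, bond orders sum to 2 (valence 4) → 2 H
  atom 7: C, bond orders sum to 2 (valence 4) → 2 H
  atom 8: C, bond orders sum to 1 (valence 4) → 3 H
  atom 9: aromatic c, 3 neighbours → 0 H
  atom 10: N, bond orders sum to 1 (valence 3) → 2 H
  atom 11: aromatic c, 2 neighbours → 1 H
  atom 12: aromatic c, 3 neighbours → 0 H
  atom 13: Br (halogen, monovalent) → 0 H
Total hydrogens: 12.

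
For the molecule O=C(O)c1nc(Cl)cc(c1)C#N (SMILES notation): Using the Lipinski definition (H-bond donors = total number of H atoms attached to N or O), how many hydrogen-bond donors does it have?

Donors: find every N or O and count the H atoms it carries.
  atom 1 (O): bond orders sum to 2 → 0 H
  atom 3 (O): bond orders sum to 1 → 1 H
  atom 5 (N): bond orders sum to 3 → 0 H
  atom 12 (N): bond orders sum to 3 → 0 H
Lipinski HBD = 1.

1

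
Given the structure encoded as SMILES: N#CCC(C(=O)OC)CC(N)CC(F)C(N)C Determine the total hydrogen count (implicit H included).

Walk through each heavy atom and fill implicit hydrogens from standard valence (C 4, N 3, O 2, S 2, halogen 1):
  atom 1: N, bond orders sum to 3 (valence 3) → 0 H
  atom 2: C, bond orders sum to 4 (valence 4) → 0 H
  atom 3: C, bond orders sum to 2 (valence 4) → 2 H
  atom 4: C, bond orders sum to 3 (valence 4) → 1 H
  atom 5: C, bond orders sum to 4 (valence 4) → 0 H
  atom 6: O, bond orders sum to 2 (valence 2) → 0 H
  atom 7: O, bond orders sum to 2 (valence 2) → 0 H
  atom 8: C, bond orders sum to 1 (valence 4) → 3 H
  atom 9: C, bond orders sum to 2 (valence 4) → 2 H
  atom 10: C, bond orders sum to 3 (valence 4) → 1 H
  atom 11: N, bond orders sum to 1 (valence 3) → 2 H
  atom 12: C, bond orders sum to 2 (valence 4) → 2 H
  atom 13: C, bond orders sum to 3 (valence 4) → 1 H
  atom 14: F (halogen, monovalent) → 0 H
  atom 15: C, bond orders sum to 3 (valence 4) → 1 H
  atom 16: N, bond orders sum to 1 (valence 3) → 2 H
  atom 17: C, bond orders sum to 1 (valence 4) → 3 H
Total hydrogens: 20.

20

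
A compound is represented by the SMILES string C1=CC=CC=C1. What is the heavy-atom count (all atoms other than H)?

6

Every atom symbol written in the SMILES (organic subset) is one heavy atom; implicit H are not written.
Heavy atoms by element → C:6.
Total: 6.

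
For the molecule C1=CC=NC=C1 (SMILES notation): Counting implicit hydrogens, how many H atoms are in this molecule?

5

Walk through each heavy atom and fill implicit hydrogens from standard valence (C 4, N 3, O 2, S 2, halogen 1):
  atom 1: C, bond orders sum to 3 (valence 4) → 1 H
  atom 2: C, bond orders sum to 3 (valence 4) → 1 H
  atom 3: C, bond orders sum to 3 (valence 4) → 1 H
  atom 4: N, bond orders sum to 3 (valence 3) → 0 H
  atom 5: C, bond orders sum to 3 (valence 4) → 1 H
  atom 6: C, bond orders sum to 3 (valence 4) → 1 H
Total hydrogens: 5.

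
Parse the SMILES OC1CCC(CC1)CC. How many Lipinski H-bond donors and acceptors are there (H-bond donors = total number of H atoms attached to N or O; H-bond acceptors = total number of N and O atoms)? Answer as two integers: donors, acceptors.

Donors: find every N or O and count the H atoms it carries.
  atom 1 (O): bond orders sum to 1 → 1 H
Lipinski HBD = 1.
Acceptors: N atoms = 0, O atoms = 1 → HBA = 1.

1, 1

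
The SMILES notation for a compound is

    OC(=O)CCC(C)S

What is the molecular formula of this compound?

Walk through each heavy atom and fill implicit hydrogens from standard valence (C 4, N 3, O 2, S 2, halogen 1):
  atom 1: O, bond orders sum to 1 (valence 2) → 1 H
  atom 2: C, bond orders sum to 4 (valence 4) → 0 H
  atom 3: O, bond orders sum to 2 (valence 2) → 0 H
  atom 4: C, bond orders sum to 2 (valence 4) → 2 H
  atom 5: C, bond orders sum to 2 (valence 4) → 2 H
  atom 6: C, bond orders sum to 3 (valence 4) → 1 H
  atom 7: C, bond orders sum to 1 (valence 4) → 3 H
  atom 8: S, bond orders sum to 1 (valence 2) → 1 H
Totals → C:5, H:10, O:2, S:1.

C5H10O2S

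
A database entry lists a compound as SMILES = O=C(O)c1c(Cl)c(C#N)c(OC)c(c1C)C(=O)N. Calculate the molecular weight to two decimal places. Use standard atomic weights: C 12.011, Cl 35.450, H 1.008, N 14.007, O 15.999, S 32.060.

First, the molecular formula is C11H9ClN2O4 (counting implicit H from valence).
  C: 11 × 12.011 = 132.121
  Cl: 1 × 35.450 = 35.450
  H: 9 × 1.008 = 9.072
  N: 2 × 14.007 = 28.014
  O: 4 × 15.999 = 63.996
Sum: 11×12.011 + 1×35.450 + 9×1.008 + 2×14.007 + 4×15.999 = 268.653 → 268.65 g/mol.

268.65 g/mol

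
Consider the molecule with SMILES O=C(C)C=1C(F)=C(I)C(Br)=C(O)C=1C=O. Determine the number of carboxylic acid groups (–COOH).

0

Scan the SMILES for the carboxylic acid motif — none present.
Groups that are present: 1 aldehyde, 1 hydroxyl, 1 ketone.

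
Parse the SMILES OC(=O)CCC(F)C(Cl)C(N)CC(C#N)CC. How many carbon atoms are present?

Count every carbon token in the SMILES (each C, including those in ring-closure positions and inside branches).
Carbon count: 11.

11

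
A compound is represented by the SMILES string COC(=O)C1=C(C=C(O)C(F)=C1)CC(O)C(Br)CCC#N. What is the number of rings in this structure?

In SMILES, each pair of matching ring-closure digits denotes one ring-closing bond; the number of such bonds equals the number of independent rings.
Ring-closure bonds here: 1.

1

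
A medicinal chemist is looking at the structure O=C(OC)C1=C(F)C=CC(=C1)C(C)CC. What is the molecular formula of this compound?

Walk through each heavy atom and fill implicit hydrogens from standard valence (C 4, N 3, O 2, S 2, halogen 1):
  atom 1: O, bond orders sum to 2 (valence 2) → 0 H
  atom 2: C, bond orders sum to 4 (valence 4) → 0 H
  atom 3: O, bond orders sum to 2 (valence 2) → 0 H
  atom 4: C, bond orders sum to 1 (valence 4) → 3 H
  atom 5: C, bond orders sum to 4 (valence 4) → 0 H
  atom 6: C, bond orders sum to 4 (valence 4) → 0 H
  atom 7: F (halogen, monovalent) → 0 H
  atom 8: C, bond orders sum to 3 (valence 4) → 1 H
  atom 9: C, bond orders sum to 3 (valence 4) → 1 H
  atom 10: C, bond orders sum to 4 (valence 4) → 0 H
  atom 11: C, bond orders sum to 3 (valence 4) → 1 H
  atom 12: C, bond orders sum to 3 (valence 4) → 1 H
  atom 13: C, bond orders sum to 1 (valence 4) → 3 H
  atom 14: C, bond orders sum to 2 (valence 4) → 2 H
  atom 15: C, bond orders sum to 1 (valence 4) → 3 H
Totals → C:12, H:15, F:1, O:2.
In Hill order: C12H15FO2.

C12H15FO2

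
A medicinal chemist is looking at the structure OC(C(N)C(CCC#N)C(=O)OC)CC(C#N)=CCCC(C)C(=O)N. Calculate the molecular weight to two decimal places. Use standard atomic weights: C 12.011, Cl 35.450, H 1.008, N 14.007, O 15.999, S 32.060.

350.42 g/mol

First, the molecular formula is C17H26N4O4 (counting implicit H from valence).
  C: 17 × 12.011 = 204.187
  H: 26 × 1.008 = 26.208
  N: 4 × 14.007 = 56.028
  O: 4 × 15.999 = 63.996
Sum: 17×12.011 + 26×1.008 + 4×14.007 + 4×15.999 = 350.419 → 350.42 g/mol.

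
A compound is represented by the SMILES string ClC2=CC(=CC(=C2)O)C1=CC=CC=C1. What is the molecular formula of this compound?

C12H9ClO

Walk through each heavy atom and fill implicit hydrogens from standard valence (C 4, N 3, O 2, S 2, halogen 1):
  atom 1: Cl (halogen, monovalent) → 0 H
  atom 2: C, bond orders sum to 4 (valence 4) → 0 H
  atom 3: C, bond orders sum to 3 (valence 4) → 1 H
  atom 4: C, bond orders sum to 4 (valence 4) → 0 H
  atom 5: C, bond orders sum to 3 (valence 4) → 1 H
  atom 6: C, bond orders sum to 4 (valence 4) → 0 H
  atom 7: C, bond orders sum to 3 (valence 4) → 1 H
  atom 8: O, bond orders sum to 1 (valence 2) → 1 H
  atom 9: C, bond orders sum to 4 (valence 4) → 0 H
  atom 10: C, bond orders sum to 3 (valence 4) → 1 H
  atom 11: C, bond orders sum to 3 (valence 4) → 1 H
  atom 12: C, bond orders sum to 3 (valence 4) → 1 H
  atom 13: C, bond orders sum to 3 (valence 4) → 1 H
  atom 14: C, bond orders sum to 3 (valence 4) → 1 H
Totals → C:12, H:9, Cl:1, O:1.
In Hill order: C12H9ClO.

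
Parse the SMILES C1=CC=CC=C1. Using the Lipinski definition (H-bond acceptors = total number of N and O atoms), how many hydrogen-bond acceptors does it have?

0

N atoms: 0; O atoms: 0.
Lipinski HBA = 0 + 0 = 0.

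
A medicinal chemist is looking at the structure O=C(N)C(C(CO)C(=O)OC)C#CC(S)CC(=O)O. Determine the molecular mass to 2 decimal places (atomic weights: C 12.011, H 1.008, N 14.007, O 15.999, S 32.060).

289.30 g/mol

First, the molecular formula is C11H15NO6S (counting implicit H from valence).
  C: 11 × 12.011 = 132.121
  H: 15 × 1.008 = 15.120
  N: 1 × 14.007 = 14.007
  O: 6 × 15.999 = 95.994
  S: 1 × 32.060 = 32.060
Sum: 11×12.011 + 15×1.008 + 1×14.007 + 6×15.999 + 1×32.060 = 289.302 → 289.30 g/mol.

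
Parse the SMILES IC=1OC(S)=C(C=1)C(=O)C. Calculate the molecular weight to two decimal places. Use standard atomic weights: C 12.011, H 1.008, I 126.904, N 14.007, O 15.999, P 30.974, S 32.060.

First, the molecular formula is C6H5IO2S (counting implicit H from valence).
  C: 6 × 12.011 = 72.066
  H: 5 × 1.008 = 5.040
  I: 1 × 126.904 = 126.904
  O: 2 × 15.999 = 31.998
  S: 1 × 32.060 = 32.060
Sum: 6×12.011 + 5×1.008 + 1×126.904 + 2×15.999 + 1×32.060 = 268.068 → 268.07 g/mol.

268.07 g/mol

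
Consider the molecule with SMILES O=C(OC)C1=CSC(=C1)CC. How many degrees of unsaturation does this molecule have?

Molecular formula: C8H10O2S.
DoU = (2C + 2 + N − H − X) / 2, where X is the halogen count and O/S are ignored.
    = (2·8 + 2 + 0 − 10 − 0) / 2 = 8 / 2 = 4.

4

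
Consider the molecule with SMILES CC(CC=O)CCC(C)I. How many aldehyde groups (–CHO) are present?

1

The aldehyde motif appears at heavy-atom position 4 in the SMILES.
Aldehyde count: 1.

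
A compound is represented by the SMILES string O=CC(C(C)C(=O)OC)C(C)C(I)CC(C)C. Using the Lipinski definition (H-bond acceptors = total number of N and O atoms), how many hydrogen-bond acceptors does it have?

3

N atoms: 0; O atoms: 3.
Lipinski HBA = 0 + 3 = 3.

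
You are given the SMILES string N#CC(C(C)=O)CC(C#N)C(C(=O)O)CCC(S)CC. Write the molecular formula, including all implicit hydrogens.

Walk through each heavy atom and fill implicit hydrogens from standard valence (C 4, N 3, O 2, S 2, halogen 1):
  atom 1: N, bond orders sum to 3 (valence 3) → 0 H
  atom 2: C, bond orders sum to 4 (valence 4) → 0 H
  atom 3: C, bond orders sum to 3 (valence 4) → 1 H
  atom 4: C, bond orders sum to 4 (valence 4) → 0 H
  atom 5: C, bond orders sum to 1 (valence 4) → 3 H
  atom 6: O, bond orders sum to 2 (valence 2) → 0 H
  atom 7: C, bond orders sum to 2 (valence 4) → 2 H
  atom 8: C, bond orders sum to 3 (valence 4) → 1 H
  atom 9: C, bond orders sum to 4 (valence 4) → 0 H
  atom 10: N, bond orders sum to 3 (valence 3) → 0 H
  atom 11: C, bond orders sum to 3 (valence 4) → 1 H
  atom 12: C, bond orders sum to 4 (valence 4) → 0 H
  atom 13: O, bond orders sum to 2 (valence 2) → 0 H
  atom 14: O, bond orders sum to 1 (valence 2) → 1 H
  atom 15: C, bond orders sum to 2 (valence 4) → 2 H
  atom 16: C, bond orders sum to 2 (valence 4) → 2 H
  atom 17: C, bond orders sum to 3 (valence 4) → 1 H
  atom 18: S, bond orders sum to 1 (valence 2) → 1 H
  atom 19: C, bond orders sum to 2 (valence 4) → 2 H
  atom 20: C, bond orders sum to 1 (valence 4) → 3 H
Totals → C:14, H:20, N:2, O:3, S:1.
In Hill order: C14H20N2O3S.

C14H20N2O3S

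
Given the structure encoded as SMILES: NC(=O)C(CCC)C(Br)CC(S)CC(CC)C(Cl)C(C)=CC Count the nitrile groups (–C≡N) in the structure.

0

Scan the SMILES for the nitrile motif — none present.
Groups that are present: 1 alkene, 1 amide, 1 thiol.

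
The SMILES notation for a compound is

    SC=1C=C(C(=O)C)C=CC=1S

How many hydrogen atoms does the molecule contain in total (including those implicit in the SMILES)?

Walk through each heavy atom and fill implicit hydrogens from standard valence (C 4, N 3, O 2, S 2, halogen 1):
  atom 1: S, bond orders sum to 1 (valence 2) → 1 H
  atom 2: C, bond orders sum to 4 (valence 4) → 0 H
  atom 3: C, bond orders sum to 3 (valence 4) → 1 H
  atom 4: C, bond orders sum to 4 (valence 4) → 0 H
  atom 5: C, bond orders sum to 4 (valence 4) → 0 H
  atom 6: O, bond orders sum to 2 (valence 2) → 0 H
  atom 7: C, bond orders sum to 1 (valence 4) → 3 H
  atom 8: C, bond orders sum to 3 (valence 4) → 1 H
  atom 9: C, bond orders sum to 3 (valence 4) → 1 H
  atom 10: C, bond orders sum to 4 (valence 4) → 0 H
  atom 11: S, bond orders sum to 1 (valence 2) → 1 H
Total hydrogens: 8.

8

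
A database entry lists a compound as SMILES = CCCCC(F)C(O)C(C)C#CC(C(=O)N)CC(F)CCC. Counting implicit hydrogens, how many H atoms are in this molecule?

29

Walk through each heavy atom and fill implicit hydrogens from standard valence (C 4, N 3, O 2, S 2, halogen 1):
  atom 1: C, bond orders sum to 1 (valence 4) → 3 H
  atom 2: C, bond orders sum to 2 (valence 4) → 2 H
  atom 3: C, bond orders sum to 2 (valence 4) → 2 H
  atom 4: C, bond orders sum to 2 (valence 4) → 2 H
  atom 5: C, bond orders sum to 3 (valence 4) → 1 H
  atom 6: F (halogen, monovalent) → 0 H
  atom 7: C, bond orders sum to 3 (valence 4) → 1 H
  atom 8: O, bond orders sum to 1 (valence 2) → 1 H
  atom 9: C, bond orders sum to 3 (valence 4) → 1 H
  atom 10: C, bond orders sum to 1 (valence 4) → 3 H
  atom 11: C, bond orders sum to 4 (valence 4) → 0 H
  atom 12: C, bond orders sum to 4 (valence 4) → 0 H
  atom 13: C, bond orders sum to 3 (valence 4) → 1 H
  atom 14: C, bond orders sum to 4 (valence 4) → 0 H
  atom 15: O, bond orders sum to 2 (valence 2) → 0 H
  atom 16: N, bond orders sum to 1 (valence 3) → 2 H
  atom 17: C, bond orders sum to 2 (valence 4) → 2 H
  atom 18: C, bond orders sum to 3 (valence 4) → 1 H
  atom 19: F (halogen, monovalent) → 0 H
  atom 20: C, bond orders sum to 2 (valence 4) → 2 H
  atom 21: C, bond orders sum to 2 (valence 4) → 2 H
  atom 22: C, bond orders sum to 1 (valence 4) → 3 H
Total hydrogens: 29.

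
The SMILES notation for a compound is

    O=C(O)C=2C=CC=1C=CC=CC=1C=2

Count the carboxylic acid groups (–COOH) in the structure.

1

The carboxylic acid motif appears at heavy-atom position 2 in the SMILES.
Carboxylic acid count: 1.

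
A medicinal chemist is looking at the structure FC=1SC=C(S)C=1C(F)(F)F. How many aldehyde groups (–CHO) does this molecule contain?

0

Scan the SMILES for the aldehyde motif — none present.
Groups that are present: 1 thiol.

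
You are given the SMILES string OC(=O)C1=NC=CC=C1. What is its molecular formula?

Walk through each heavy atom and fill implicit hydrogens from standard valence (C 4, N 3, O 2, S 2, halogen 1):
  atom 1: O, bond orders sum to 1 (valence 2) → 1 H
  atom 2: C, bond orders sum to 4 (valence 4) → 0 H
  atom 3: O, bond orders sum to 2 (valence 2) → 0 H
  atom 4: C, bond orders sum to 4 (valence 4) → 0 H
  atom 5: N, bond orders sum to 3 (valence 3) → 0 H
  atom 6: C, bond orders sum to 3 (valence 4) → 1 H
  atom 7: C, bond orders sum to 3 (valence 4) → 1 H
  atom 8: C, bond orders sum to 3 (valence 4) → 1 H
  atom 9: C, bond orders sum to 3 (valence 4) → 1 H
Totals → C:6, H:5, N:1, O:2.

C6H5NO2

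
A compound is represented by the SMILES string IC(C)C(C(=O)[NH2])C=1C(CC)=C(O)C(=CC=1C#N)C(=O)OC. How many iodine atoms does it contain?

Scan the SMILES for I atoms (remember two-letter symbols like Cl and Br are single atoms).
Iodine count: 1.

1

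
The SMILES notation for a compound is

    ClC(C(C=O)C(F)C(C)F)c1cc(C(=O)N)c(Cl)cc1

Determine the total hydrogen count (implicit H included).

Walk through each heavy atom and fill implicit hydrogens from standard valence (C 4, N 3, O 2, S 2, halogen 1); for lowercase aromatic atoms, an aromatic c carries 1 H when it has two neighbours and 0 H with three, and aromatic n carries 0 H:
  atom 1: Cl (halogen, monovalent) → 0 H
  atom 2: C, bond orders sum to 3 (valence 4) → 1 H
  atom 3: C, bond orders sum to 3 (valence 4) → 1 H
  atom 4: C, bond orders sum to 3 (valence 4) → 1 H
  atom 5: O, bond orders sum to 2 (valence 2) → 0 H
  atom 6: C, bond orders sum to 3 (valence 4) → 1 H
  atom 7: F (halogen, monovalent) → 0 H
  atom 8: C, bond orders sum to 3 (valence 4) → 1 H
  atom 9: C, bond orders sum to 1 (valence 4) → 3 H
  atom 10: F (halogen, monovalent) → 0 H
  atom 11: aromatic c, 3 neighbours → 0 H
  atom 12: aromatic c, 2 neighbours → 1 H
  atom 13: aromatic c, 3 neighbours → 0 H
  atom 14: C, bond orders sum to 4 (valence 4) → 0 H
  atom 15: O, bond orders sum to 2 (valence 2) → 0 H
  atom 16: N, bond orders sum to 1 (valence 3) → 2 H
  atom 17: aromatic c, 3 neighbours → 0 H
  atom 18: Cl (halogen, monovalent) → 0 H
  atom 19: aromatic c, 2 neighbours → 1 H
  atom 20: aromatic c, 2 neighbours → 1 H
Total hydrogens: 13.

13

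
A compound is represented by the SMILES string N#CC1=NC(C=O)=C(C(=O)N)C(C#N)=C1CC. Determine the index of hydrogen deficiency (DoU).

Degree of unsaturation = (number of rings) + (number of π bonds).
Ring closures in the SMILES: 1.
π bonds: 5 double bonds (each 1 DoU), 2 triple bonds (each 2 DoU) → 9 DoU from unsaturation.
Total DoU = 1 + 9 = 10.

10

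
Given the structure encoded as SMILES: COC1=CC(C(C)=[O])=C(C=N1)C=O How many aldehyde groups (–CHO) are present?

1

The aldehyde motif appears at heavy-atom position 12 in the SMILES.
Other groups present: 1 ether, 1 ketone.
Aldehyde count: 1.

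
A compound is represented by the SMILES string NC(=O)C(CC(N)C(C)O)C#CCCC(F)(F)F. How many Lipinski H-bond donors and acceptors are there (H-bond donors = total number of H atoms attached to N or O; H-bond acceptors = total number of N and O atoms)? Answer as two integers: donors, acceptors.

5, 4

Donors: find every N or O and count the H atoms it carries.
  atom 1 (N): bond orders sum to 1 → 2 H
  atom 3 (O): bond orders sum to 2 → 0 H
  atom 7 (N): bond orders sum to 1 → 2 H
  atom 10 (O): bond orders sum to 1 → 1 H
Lipinski HBD = 5.
Acceptors: N atoms = 2, O atoms = 2 → HBA = 4.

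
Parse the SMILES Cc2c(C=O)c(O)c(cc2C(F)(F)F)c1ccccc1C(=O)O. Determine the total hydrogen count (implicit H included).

Walk through each heavy atom and fill implicit hydrogens from standard valence (C 4, N 3, O 2, S 2, halogen 1); for lowercase aromatic atoms, an aromatic c carries 1 H when it has two neighbours and 0 H with three, and aromatic n carries 0 H:
  atom 1: C, bond orders sum to 1 (valence 4) → 3 H
  atom 2: aromatic c, 3 neighbours → 0 H
  atom 3: aromatic c, 3 neighbours → 0 H
  atom 4: C, bond orders sum to 3 (valence 4) → 1 H
  atom 5: O, bond orders sum to 2 (valence 2) → 0 H
  atom 6: aromatic c, 3 neighbours → 0 H
  atom 7: O, bond orders sum to 1 (valence 2) → 1 H
  atom 8: aromatic c, 3 neighbours → 0 H
  atom 9: aromatic c, 2 neighbours → 1 H
  atom 10: aromatic c, 3 neighbours → 0 H
  atom 11: C, bond orders sum to 4 (valence 4) → 0 H
  atom 12: F (halogen, monovalent) → 0 H
  atom 13: F (halogen, monovalent) → 0 H
  atom 14: F (halogen, monovalent) → 0 H
  atom 15: aromatic c, 3 neighbours → 0 H
  atom 16: aromatic c, 2 neighbours → 1 H
  atom 17: aromatic c, 2 neighbours → 1 H
  atom 18: aromatic c, 2 neighbours → 1 H
  atom 19: aromatic c, 2 neighbours → 1 H
  atom 20: aromatic c, 3 neighbours → 0 H
  atom 21: C, bond orders sum to 4 (valence 4) → 0 H
  atom 22: O, bond orders sum to 2 (valence 2) → 0 H
  atom 23: O, bond orders sum to 1 (valence 2) → 1 H
Total hydrogens: 11.

11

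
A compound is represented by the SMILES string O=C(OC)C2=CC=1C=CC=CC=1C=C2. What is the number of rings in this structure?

2

In SMILES, each pair of matching ring-closure digits denotes one ring-closing bond; the number of such bonds equals the number of independent rings.
Ring-closure bonds here: 2.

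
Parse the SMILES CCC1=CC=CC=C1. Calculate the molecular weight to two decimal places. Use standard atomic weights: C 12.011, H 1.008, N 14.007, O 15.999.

106.17 g/mol

First, the molecular formula is C8H10 (counting implicit H from valence).
  C: 8 × 12.011 = 96.088
  H: 10 × 1.008 = 10.080
Sum: 8×12.011 + 10×1.008 = 106.168 → 106.17 g/mol.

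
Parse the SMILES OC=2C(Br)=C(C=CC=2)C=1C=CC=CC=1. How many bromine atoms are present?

Scan the SMILES for Br atoms (remember two-letter symbols like Cl and Br are single atoms).
Bromine count: 1.

1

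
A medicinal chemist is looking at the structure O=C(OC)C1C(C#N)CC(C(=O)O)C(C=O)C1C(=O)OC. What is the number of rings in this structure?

1

In SMILES, each pair of matching ring-closure digits denotes one ring-closing bond; the number of such bonds equals the number of independent rings.
Ring-closure bonds here: 1.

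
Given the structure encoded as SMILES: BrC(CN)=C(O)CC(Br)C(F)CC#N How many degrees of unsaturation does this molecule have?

Degree of unsaturation = (number of rings) + (number of π bonds).
Ring closures in the SMILES: 0.
π bonds: 1 double bond (each 1 DoU), 1 triple bond (each 2 DoU) → 3 DoU from unsaturation.
Total DoU = 0 + 3 = 3.

3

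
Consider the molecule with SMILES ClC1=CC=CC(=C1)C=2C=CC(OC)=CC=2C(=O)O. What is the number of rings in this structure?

In SMILES, each pair of matching ring-closure digits denotes one ring-closing bond; the number of such bonds equals the number of independent rings.
Ring-closure bonds here: 2.

2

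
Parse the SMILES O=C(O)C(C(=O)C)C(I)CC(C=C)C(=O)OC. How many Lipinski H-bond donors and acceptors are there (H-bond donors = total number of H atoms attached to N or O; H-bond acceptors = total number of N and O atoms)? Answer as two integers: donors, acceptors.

1, 5

Donors: find every N or O and count the H atoms it carries.
  atom 1 (O): bond orders sum to 2 → 0 H
  atom 3 (O): bond orders sum to 1 → 1 H
  atom 6 (O): bond orders sum to 2 → 0 H
  atom 15 (O): bond orders sum to 2 → 0 H
  atom 16 (O): bond orders sum to 2 → 0 H
Lipinski HBD = 1.
Acceptors: N atoms = 0, O atoms = 5 → HBA = 5.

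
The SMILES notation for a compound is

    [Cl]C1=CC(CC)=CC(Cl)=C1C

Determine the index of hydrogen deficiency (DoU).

4

Molecular formula: C9H10Cl2.
DoU = (2C + 2 + N − H − X) / 2, where X is the halogen count and O/S are ignored.
    = (2·9 + 2 + 0 − 10 − 2) / 2 = 8 / 2 = 4.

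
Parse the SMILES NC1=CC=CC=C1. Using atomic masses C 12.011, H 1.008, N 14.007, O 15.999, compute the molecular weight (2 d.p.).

93.13 g/mol

First, the molecular formula is C6H7N (counting implicit H from valence).
  C: 6 × 12.011 = 72.066
  H: 7 × 1.008 = 7.056
  N: 1 × 14.007 = 14.007
Sum: 6×12.011 + 7×1.008 + 1×14.007 = 93.129 → 93.13 g/mol.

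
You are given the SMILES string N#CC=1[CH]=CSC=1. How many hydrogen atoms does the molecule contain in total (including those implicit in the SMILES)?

Walk through each heavy atom and fill implicit hydrogens from standard valence (C 4, N 3, O 2, S 2, halogen 1):
  atom 1: N, bond orders sum to 3 (valence 3) → 0 H
  atom 2: C, bond orders sum to 4 (valence 4) → 0 H
  atom 3: C, bond orders sum to 4 (valence 4) → 0 H
  atom 4: C with explicit H count 1
  atom 5: C, bond orders sum to 3 (valence 4) → 1 H
  atom 6: S, bond orders sum to 2 (valence 2) → 0 H
  atom 7: C, bond orders sum to 3 (valence 4) → 1 H
Total hydrogens: 3.

3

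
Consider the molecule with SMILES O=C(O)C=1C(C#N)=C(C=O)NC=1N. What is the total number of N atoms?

Scan the SMILES for N atoms (remember two-letter symbols like Cl and Br are single atoms).
Nitrogen count: 3.

3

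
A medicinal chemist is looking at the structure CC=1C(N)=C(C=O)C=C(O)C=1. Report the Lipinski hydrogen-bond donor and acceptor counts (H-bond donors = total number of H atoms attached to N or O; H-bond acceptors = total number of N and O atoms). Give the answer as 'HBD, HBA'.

3, 3

Donors: find every N or O and count the H atoms it carries.
  atom 4 (N): bond orders sum to 1 → 2 H
  atom 7 (O): bond orders sum to 2 → 0 H
  atom 10 (O): bond orders sum to 1 → 1 H
Lipinski HBD = 3.
Acceptors: N atoms = 1, O atoms = 2 → HBA = 3.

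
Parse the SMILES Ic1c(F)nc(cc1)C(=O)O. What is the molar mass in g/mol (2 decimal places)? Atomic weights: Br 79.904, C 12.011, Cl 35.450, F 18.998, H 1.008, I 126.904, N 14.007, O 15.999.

First, the molecular formula is C6H3FINO2 (counting implicit H from valence).
  C: 6 × 12.011 = 72.066
  F: 1 × 18.998 = 18.998
  H: 3 × 1.008 = 3.024
  I: 1 × 126.904 = 126.904
  N: 1 × 14.007 = 14.007
  O: 2 × 15.999 = 31.998
Sum: 6×12.011 + 1×18.998 + 3×1.008 + 1×126.904 + 1×14.007 + 2×15.999 = 266.997 → 267.00 g/mol.

267.00 g/mol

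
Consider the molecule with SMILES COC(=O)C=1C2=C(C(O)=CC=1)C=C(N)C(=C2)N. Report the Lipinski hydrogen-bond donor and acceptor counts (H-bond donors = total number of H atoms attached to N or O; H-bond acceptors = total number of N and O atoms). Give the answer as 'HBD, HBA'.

5, 5

Donors: find every N or O and count the H atoms it carries.
  atom 2 (O): bond orders sum to 2 → 0 H
  atom 4 (O): bond orders sum to 2 → 0 H
  atom 9 (O): bond orders sum to 1 → 1 H
  atom 14 (N): bond orders sum to 1 → 2 H
  atom 17 (N): bond orders sum to 1 → 2 H
Lipinski HBD = 5.
Acceptors: N atoms = 2, O atoms = 3 → HBA = 5.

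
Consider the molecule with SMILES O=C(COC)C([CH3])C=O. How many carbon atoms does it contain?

Count every carbon token in the SMILES (each C, including those in ring-closure positions and inside branches).
Carbon count: 6.

6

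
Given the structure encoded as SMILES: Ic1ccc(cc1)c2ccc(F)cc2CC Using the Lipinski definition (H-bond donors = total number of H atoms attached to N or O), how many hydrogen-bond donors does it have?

0

Donors: find every N or O and count the H atoms it carries.
  (no N or O atoms present)
Lipinski HBD = 0.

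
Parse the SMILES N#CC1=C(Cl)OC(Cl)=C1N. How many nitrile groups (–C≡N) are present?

The nitrile motif appears at heavy-atom position 2 in the SMILES.
Other groups present: 1 primary amine.
Nitrile count: 1.

1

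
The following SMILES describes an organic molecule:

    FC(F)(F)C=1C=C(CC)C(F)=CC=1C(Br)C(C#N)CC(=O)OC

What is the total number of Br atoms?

Scan the SMILES for Br atoms (remember two-letter symbols like Cl and Br are single atoms).
Bromine count: 1.

1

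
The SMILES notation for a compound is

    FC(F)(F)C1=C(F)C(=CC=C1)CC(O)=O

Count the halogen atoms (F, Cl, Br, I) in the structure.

4

Halogen atoms appear at heavy-atom positions 1, 3, 4, 7 (4×F).
Other groups present: 1 carboxylic acid.
Halogen count: 4.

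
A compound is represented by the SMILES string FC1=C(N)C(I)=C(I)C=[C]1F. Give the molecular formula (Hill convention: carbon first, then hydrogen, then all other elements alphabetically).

C6H3F2I2N

Walk through each heavy atom and fill implicit hydrogens from standard valence (C 4, N 3, O 2, S 2, halogen 1):
  atom 1: F (halogen, monovalent) → 0 H
  atom 2: C, bond orders sum to 4 (valence 4) → 0 H
  atom 3: C, bond orders sum to 4 (valence 4) → 0 H
  atom 4: N, bond orders sum to 1 (valence 3) → 2 H
  atom 5: C, bond orders sum to 4 (valence 4) → 0 H
  atom 6: I (halogen, monovalent) → 0 H
  atom 7: C, bond orders sum to 4 (valence 4) → 0 H
  atom 8: I (halogen, monovalent) → 0 H
  atom 9: C, bond orders sum to 3 (valence 4) → 1 H
  atom 10: C with explicit H count 0
  atom 11: F (halogen, monovalent) → 0 H
Totals → C:6, H:3, F:2, I:2, N:1.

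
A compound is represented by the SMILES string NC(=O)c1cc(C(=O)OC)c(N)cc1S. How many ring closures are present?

1

In SMILES, each pair of matching ring-closure digits denotes one ring-closing bond; the number of such bonds equals the number of independent rings.
Ring-closure bonds here: 1.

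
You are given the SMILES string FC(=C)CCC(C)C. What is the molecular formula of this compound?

C7H13F

Walk through each heavy atom and fill implicit hydrogens from standard valence (C 4, N 3, O 2, S 2, halogen 1):
  atom 1: F (halogen, monovalent) → 0 H
  atom 2: C, bond orders sum to 4 (valence 4) → 0 H
  atom 3: C, bond orders sum to 2 (valence 4) → 2 H
  atom 4: C, bond orders sum to 2 (valence 4) → 2 H
  atom 5: C, bond orders sum to 2 (valence 4) → 2 H
  atom 6: C, bond orders sum to 3 (valence 4) → 1 H
  atom 7: C, bond orders sum to 1 (valence 4) → 3 H
  atom 8: C, bond orders sum to 1 (valence 4) → 3 H
Totals → C:7, H:13, F:1.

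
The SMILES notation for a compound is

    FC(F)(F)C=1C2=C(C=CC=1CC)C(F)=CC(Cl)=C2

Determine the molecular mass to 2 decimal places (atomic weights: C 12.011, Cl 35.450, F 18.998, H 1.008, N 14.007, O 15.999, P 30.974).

First, the molecular formula is C13H9ClF4 (counting implicit H from valence).
  C: 13 × 12.011 = 156.143
  Cl: 1 × 35.450 = 35.450
  F: 4 × 18.998 = 75.992
  H: 9 × 1.008 = 9.072
Sum: 13×12.011 + 1×35.450 + 4×18.998 + 9×1.008 = 276.657 → 276.66 g/mol.

276.66 g/mol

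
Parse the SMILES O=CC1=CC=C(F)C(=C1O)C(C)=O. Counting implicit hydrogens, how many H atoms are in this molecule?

7

Walk through each heavy atom and fill implicit hydrogens from standard valence (C 4, N 3, O 2, S 2, halogen 1):
  atom 1: O, bond orders sum to 2 (valence 2) → 0 H
  atom 2: C, bond orders sum to 3 (valence 4) → 1 H
  atom 3: C, bond orders sum to 4 (valence 4) → 0 H
  atom 4: C, bond orders sum to 3 (valence 4) → 1 H
  atom 5: C, bond orders sum to 3 (valence 4) → 1 H
  atom 6: C, bond orders sum to 4 (valence 4) → 0 H
  atom 7: F (halogen, monovalent) → 0 H
  atom 8: C, bond orders sum to 4 (valence 4) → 0 H
  atom 9: C, bond orders sum to 4 (valence 4) → 0 H
  atom 10: O, bond orders sum to 1 (valence 2) → 1 H
  atom 11: C, bond orders sum to 4 (valence 4) → 0 H
  atom 12: C, bond orders sum to 1 (valence 4) → 3 H
  atom 13: O, bond orders sum to 2 (valence 2) → 0 H
Total hydrogens: 7.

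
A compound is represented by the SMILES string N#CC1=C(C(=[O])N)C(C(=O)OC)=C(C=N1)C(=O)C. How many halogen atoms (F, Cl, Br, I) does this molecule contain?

0

Scan the SMILES for the halogen motif — none present.
Groups that are present: 1 amide, 1 ester, 1 ketone, 1 nitrile.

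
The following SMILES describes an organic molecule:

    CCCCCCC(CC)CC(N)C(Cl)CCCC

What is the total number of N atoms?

Scan the SMILES for N atoms (remember two-letter symbols like Cl and Br are single atoms).
Nitrogen count: 1.

1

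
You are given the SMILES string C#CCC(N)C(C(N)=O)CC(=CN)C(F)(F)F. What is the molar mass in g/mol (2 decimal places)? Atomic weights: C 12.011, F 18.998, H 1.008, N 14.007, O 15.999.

249.24 g/mol

First, the molecular formula is C10H14F3N3O (counting implicit H from valence).
  C: 10 × 12.011 = 120.110
  F: 3 × 18.998 = 56.994
  H: 14 × 1.008 = 14.112
  N: 3 × 14.007 = 42.021
  O: 1 × 15.999 = 15.999
Sum: 10×12.011 + 3×18.998 + 14×1.008 + 3×14.007 + 1×15.999 = 249.236 → 249.24 g/mol.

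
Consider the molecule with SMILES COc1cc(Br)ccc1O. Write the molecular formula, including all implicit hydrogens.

Walk through each heavy atom and fill implicit hydrogens from standard valence (C 4, N 3, O 2, S 2, halogen 1); for lowercase aromatic atoms, an aromatic c carries 1 H when it has two neighbours and 0 H with three, and aromatic n carries 0 H:
  atom 1: C, bond orders sum to 1 (valence 4) → 3 H
  atom 2: O, bond orders sum to 2 (valence 2) → 0 H
  atom 3: aromatic c, 3 neighbours → 0 H
  atom 4: aromatic c, 2 neighbours → 1 H
  atom 5: aromatic c, 3 neighbours → 0 H
  atom 6: Br (halogen, monovalent) → 0 H
  atom 7: aromatic c, 2 neighbours → 1 H
  atom 8: aromatic c, 2 neighbours → 1 H
  atom 9: aromatic c, 3 neighbours → 0 H
  atom 10: O, bond orders sum to 1 (valence 2) → 1 H
Totals → C:7, H:7, Br:1, O:2.
In Hill order: C7H7BrO2.

C7H7BrO2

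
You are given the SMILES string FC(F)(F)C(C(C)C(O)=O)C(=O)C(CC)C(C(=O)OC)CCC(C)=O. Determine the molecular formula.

C16H23F3O6

Walk through each heavy atom and fill implicit hydrogens from standard valence (C 4, N 3, O 2, S 2, halogen 1):
  atom 1: F (halogen, monovalent) → 0 H
  atom 2: C, bond orders sum to 4 (valence 4) → 0 H
  atom 3: F (halogen, monovalent) → 0 H
  atom 4: F (halogen, monovalent) → 0 H
  atom 5: C, bond orders sum to 3 (valence 4) → 1 H
  atom 6: C, bond orders sum to 3 (valence 4) → 1 H
  atom 7: C, bond orders sum to 1 (valence 4) → 3 H
  atom 8: C, bond orders sum to 4 (valence 4) → 0 H
  atom 9: O, bond orders sum to 1 (valence 2) → 1 H
  atom 10: O, bond orders sum to 2 (valence 2) → 0 H
  atom 11: C, bond orders sum to 4 (valence 4) → 0 H
  atom 12: O, bond orders sum to 2 (valence 2) → 0 H
  atom 13: C, bond orders sum to 3 (valence 4) → 1 H
  atom 14: C, bond orders sum to 2 (valence 4) → 2 H
  atom 15: C, bond orders sum to 1 (valence 4) → 3 H
  atom 16: C, bond orders sum to 3 (valence 4) → 1 H
  atom 17: C, bond orders sum to 4 (valence 4) → 0 H
  atom 18: O, bond orders sum to 2 (valence 2) → 0 H
  atom 19: O, bond orders sum to 2 (valence 2) → 0 H
  atom 20: C, bond orders sum to 1 (valence 4) → 3 H
  atom 21: C, bond orders sum to 2 (valence 4) → 2 H
  atom 22: C, bond orders sum to 2 (valence 4) → 2 H
  atom 23: C, bond orders sum to 4 (valence 4) → 0 H
  atom 24: C, bond orders sum to 1 (valence 4) → 3 H
  atom 25: O, bond orders sum to 2 (valence 2) → 0 H
Totals → C:16, H:23, F:3, O:6.
In Hill order: C16H23F3O6.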